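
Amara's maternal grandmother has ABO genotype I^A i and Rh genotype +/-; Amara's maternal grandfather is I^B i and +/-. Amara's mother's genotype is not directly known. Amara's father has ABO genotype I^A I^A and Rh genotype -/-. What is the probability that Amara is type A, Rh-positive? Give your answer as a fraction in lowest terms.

Amara's mother's ABO genotype from I^A i × I^B i: 1/4 I^A I^B, 1/4 I^A i, 1/4 I^B i, 1/4 i i.
Crossing each possibility with the father I^A I^A and summing P(type A): 1/4·1/2 + 1/4·1 + 1/4·1/2 + 1/4·1 = 3/4.
Similarly for Rh via the mother's Rh distribution: P(Rh+) = 1/2.
Independent loci: 3/4 × 1/2 = 3/8.

3/8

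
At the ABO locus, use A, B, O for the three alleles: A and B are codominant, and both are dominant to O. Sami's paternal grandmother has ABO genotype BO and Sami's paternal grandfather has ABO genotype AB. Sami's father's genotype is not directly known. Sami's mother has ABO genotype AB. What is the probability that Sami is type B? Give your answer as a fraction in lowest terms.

3/8

Sami's father's ABO genotype from BO × AB: 1/4 AB, 1/4 AO, 1/4 BB, 1/4 BO.
Crossing each possibility with the mother AB and summing P(type B): 1/4·1/4 + 1/4·1/4 + 1/4·1/2 + 1/4·1/2 = 3/8.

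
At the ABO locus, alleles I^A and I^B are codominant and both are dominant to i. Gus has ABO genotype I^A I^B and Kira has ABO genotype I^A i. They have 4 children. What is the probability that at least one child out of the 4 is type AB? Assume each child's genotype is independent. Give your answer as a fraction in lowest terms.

175/256

ABO cross I^A I^B × I^A i → 1/2 A, 1/4 B, 1/4 AB.
So P(type AB) = 1/4 per child.
P(none) = (3/4)^4 = 81/256; P(at least one) = 1 − 81/256 = 175/256.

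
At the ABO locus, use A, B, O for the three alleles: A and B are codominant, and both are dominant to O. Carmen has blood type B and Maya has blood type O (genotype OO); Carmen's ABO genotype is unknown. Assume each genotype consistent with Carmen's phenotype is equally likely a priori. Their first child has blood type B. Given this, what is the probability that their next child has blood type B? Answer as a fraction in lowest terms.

5/6

Possible genotypes: Carmen ∈ {BB, BO}; Maya ∈ {OO}.
Weight each parental genotype pair by prior × P(type-B child):
  BB × OO: posterior weight 2/3; P(next child type B) = 1.
  BO × OO: posterior weight 1/3; P(next child type B) = 1/2.
Weighted sum = 5/6.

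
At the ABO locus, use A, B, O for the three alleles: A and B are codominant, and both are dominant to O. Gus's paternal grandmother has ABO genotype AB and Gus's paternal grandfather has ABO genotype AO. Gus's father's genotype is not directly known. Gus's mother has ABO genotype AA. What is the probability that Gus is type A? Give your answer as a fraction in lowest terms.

Gus's father's ABO genotype from AB × AO: 1/4 AA, 1/4 AB, 1/4 AO, 1/4 BO.
Crossing each possibility with the mother AA and summing P(type A): 1/4·1 + 1/4·1/2 + 1/4·1 + 1/4·1/2 = 3/4.

3/4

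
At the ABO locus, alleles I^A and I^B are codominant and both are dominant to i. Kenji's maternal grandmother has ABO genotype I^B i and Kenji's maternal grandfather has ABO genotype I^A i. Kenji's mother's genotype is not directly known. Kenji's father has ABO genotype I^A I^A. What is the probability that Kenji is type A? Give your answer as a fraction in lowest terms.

3/4

Kenji's mother's ABO genotype from I^B i × I^A i: 1/4 I^A I^B, 1/4 I^A i, 1/4 I^B i, 1/4 i i.
Crossing each possibility with the father I^A I^A and summing P(type A): 1/4·1/2 + 1/4·1 + 1/4·1/2 + 1/4·1 = 3/4.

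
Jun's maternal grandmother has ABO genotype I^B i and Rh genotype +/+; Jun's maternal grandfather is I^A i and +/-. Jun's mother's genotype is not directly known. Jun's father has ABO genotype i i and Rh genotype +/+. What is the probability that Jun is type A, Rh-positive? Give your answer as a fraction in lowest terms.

1/4

Jun's mother's ABO genotype from I^B i × I^A i: 1/4 I^A I^B, 1/4 I^A i, 1/4 I^B i, 1/4 i i.
Crossing each possibility with the father i i and summing P(type A): 1/4·1/2 + 1/4·1/2 + 1/4·0 + 1/4·0 = 1/4.
Similarly for Rh via the mother's Rh distribution: P(Rh+) = 1.
Independent loci: 1/4 × 1 = 1/4.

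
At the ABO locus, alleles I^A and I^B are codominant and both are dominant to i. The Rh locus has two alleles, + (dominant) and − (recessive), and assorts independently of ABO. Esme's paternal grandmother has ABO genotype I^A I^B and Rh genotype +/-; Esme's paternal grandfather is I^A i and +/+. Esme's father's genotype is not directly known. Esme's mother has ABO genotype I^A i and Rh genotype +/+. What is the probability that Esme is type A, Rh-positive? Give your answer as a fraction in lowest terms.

Esme's father's ABO genotype from I^A I^B × I^A i: 1/4 I^A I^A, 1/4 I^A I^B, 1/4 I^A i, 1/4 I^B i.
Crossing each possibility with the mother I^A i and summing P(type A): 1/4·1 + 1/4·1/2 + 1/4·3/4 + 1/4·1/4 = 5/8.
Similarly for Rh via the father's Rh distribution: P(Rh+) = 1.
Independent loci: 5/8 × 1 = 5/8.

5/8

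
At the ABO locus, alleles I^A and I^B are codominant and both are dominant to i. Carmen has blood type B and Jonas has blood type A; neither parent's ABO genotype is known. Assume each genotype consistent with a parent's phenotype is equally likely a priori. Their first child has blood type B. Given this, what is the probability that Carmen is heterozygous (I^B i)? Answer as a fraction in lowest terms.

1/3

Possible genotypes: Carmen ∈ {I^B I^B, I^B i}; Jonas ∈ {I^A I^A, I^A i}.
Weight each parental genotype pair by prior × P(type-B child):
  I^B I^B × I^A i: posterior weight 2/3.
  I^B i × I^A i: posterior weight 1/3.
Sum the posterior weight over pairs where Carmen is I^B i: 1/3.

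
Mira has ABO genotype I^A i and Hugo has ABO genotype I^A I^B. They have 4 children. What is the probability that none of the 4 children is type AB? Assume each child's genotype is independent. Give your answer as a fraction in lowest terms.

ABO cross I^A i × I^A I^B → 1/2 A, 1/4 B, 1/4 AB.
So P(type AB) = 1/4 per child.
P(not type AB) = 3/4 for one child; (3/4)^4 = 81/256.

81/256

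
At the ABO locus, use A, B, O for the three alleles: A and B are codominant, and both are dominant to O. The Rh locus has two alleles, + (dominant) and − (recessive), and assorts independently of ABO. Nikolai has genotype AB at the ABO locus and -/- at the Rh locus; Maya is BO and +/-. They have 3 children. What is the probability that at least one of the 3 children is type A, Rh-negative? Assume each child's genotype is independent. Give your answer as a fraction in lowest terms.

169/512

ABO cross AB × BO → 1/4 A, 1/2 B, 1/4 AB.
Rh cross -/- × +/- → 1/2 Rh+, 1/2 Rh-; so P(type A, Rh-negative) = 1/4 × 1/2 = 1/8 per child.
P(none) = (7/8)^3 = 343/512; P(at least one) = 1 − 343/512 = 169/512.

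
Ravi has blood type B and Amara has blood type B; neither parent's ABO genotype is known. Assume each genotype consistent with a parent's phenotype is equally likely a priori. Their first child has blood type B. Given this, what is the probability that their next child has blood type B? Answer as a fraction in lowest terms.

Possible genotypes: Ravi ∈ {I^B I^B, I^B i}; Amara ∈ {I^B I^B, I^B i}.
Weight each parental genotype pair by prior × P(type-B child):
  I^B I^B × I^B I^B: posterior weight 4/15; P(next child type B) = 1.
  I^B I^B × I^B i: posterior weight 4/15; P(next child type B) = 1.
  I^B i × I^B I^B: posterior weight 4/15; P(next child type B) = 1.
  I^B i × I^B i: posterior weight 1/5; P(next child type B) = 3/4.
Weighted sum = 19/20.

19/20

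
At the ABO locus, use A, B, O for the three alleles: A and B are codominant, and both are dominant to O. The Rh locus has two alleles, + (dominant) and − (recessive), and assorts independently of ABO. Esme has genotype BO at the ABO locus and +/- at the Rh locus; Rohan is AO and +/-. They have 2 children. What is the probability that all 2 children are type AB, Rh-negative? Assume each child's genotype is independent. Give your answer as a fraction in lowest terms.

1/256

ABO cross BO × AO → 1/4 O, 1/4 A, 1/4 B, 1/4 AB.
Rh cross +/- × +/- → 3/4 Rh+, 1/4 Rh-; so P(type AB, Rh-negative) = 1/4 × 1/4 = 1/16 per child.
All 2 independent: (1/16)^2 = 1/256.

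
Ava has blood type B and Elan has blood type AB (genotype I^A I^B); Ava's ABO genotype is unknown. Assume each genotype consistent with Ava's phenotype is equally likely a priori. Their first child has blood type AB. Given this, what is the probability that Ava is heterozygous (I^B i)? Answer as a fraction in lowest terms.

1/3

Possible genotypes: Ava ∈ {I^B I^B, I^B i}; Elan ∈ {I^A I^B}.
Weight each parental genotype pair by prior × P(type-AB child):
  I^B I^B × I^A I^B: posterior weight 2/3.
  I^B i × I^A I^B: posterior weight 1/3.
Sum the posterior weight over pairs where Ava is I^B i: 1/3.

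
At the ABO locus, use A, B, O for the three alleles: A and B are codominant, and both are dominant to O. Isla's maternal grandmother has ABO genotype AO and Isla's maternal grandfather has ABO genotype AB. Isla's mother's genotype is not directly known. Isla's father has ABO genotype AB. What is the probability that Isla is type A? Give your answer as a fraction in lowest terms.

3/8

Isla's mother's ABO genotype from AO × AB: 1/4 AA, 1/4 AB, 1/4 AO, 1/4 BO.
Crossing each possibility with the father AB and summing P(type A): 1/4·1/2 + 1/4·1/4 + 1/4·1/2 + 1/4·1/4 = 3/8.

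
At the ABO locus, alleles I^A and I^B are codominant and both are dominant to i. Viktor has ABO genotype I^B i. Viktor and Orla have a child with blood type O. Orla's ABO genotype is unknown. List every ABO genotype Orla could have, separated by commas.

For each candidate genotype of Orla, check whether crossing it with I^B i can produce every observed child phenotype.
  I^A I^A → possible child types {A, AB} ✗
  I^A I^B → possible child types {A, B, AB} ✗
  I^A i → possible child types {O, A, B, AB} ✓
  I^B I^B → possible child types {B} ✗
  I^B i → possible child types {O, B} ✓
  i i → possible child types {O, B} ✓

I^A i, I^B i, i i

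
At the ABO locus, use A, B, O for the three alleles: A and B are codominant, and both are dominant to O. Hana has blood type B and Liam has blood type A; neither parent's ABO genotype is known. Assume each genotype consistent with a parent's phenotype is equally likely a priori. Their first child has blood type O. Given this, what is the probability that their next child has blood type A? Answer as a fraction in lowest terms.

Possible genotypes: Hana ∈ {BB, BO}; Liam ∈ {AA, AO}.
Weight each parental genotype pair by prior × P(type-O child):
  BO × AO: posterior weight 1; P(next child type A) = 1/4.
Weighted sum = 1/4.

1/4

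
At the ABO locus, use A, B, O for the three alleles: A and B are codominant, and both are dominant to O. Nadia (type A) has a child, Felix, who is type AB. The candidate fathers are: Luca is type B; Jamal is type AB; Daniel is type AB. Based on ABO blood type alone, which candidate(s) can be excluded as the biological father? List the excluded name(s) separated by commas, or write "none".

none

A candidate is excluded only if no genotype consistent with his phenotype could produce a type AB child with a type A mother.
Every candidate has at least one consistent genotype combination, so none can be excluded.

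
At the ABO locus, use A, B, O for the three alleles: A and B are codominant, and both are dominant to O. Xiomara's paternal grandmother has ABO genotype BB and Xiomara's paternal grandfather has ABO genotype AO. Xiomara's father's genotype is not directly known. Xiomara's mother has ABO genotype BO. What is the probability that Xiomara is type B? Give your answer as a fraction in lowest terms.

5/8

Xiomara's father's ABO genotype from BB × AO: 1/2 AB, 1/2 BO.
Crossing each possibility with the mother BO and summing P(type B): 1/2·1/2 + 1/2·3/4 = 5/8.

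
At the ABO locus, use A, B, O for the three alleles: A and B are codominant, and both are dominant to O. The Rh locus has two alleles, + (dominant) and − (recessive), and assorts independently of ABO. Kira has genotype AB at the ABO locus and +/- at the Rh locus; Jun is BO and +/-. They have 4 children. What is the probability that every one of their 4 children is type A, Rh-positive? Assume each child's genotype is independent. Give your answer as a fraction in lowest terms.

81/65536

ABO cross AB × BO → 1/4 A, 1/2 B, 1/4 AB.
Rh cross +/- × +/- → 3/4 Rh+, 1/4 Rh-; so P(type A, Rh-positive) = 1/4 × 3/4 = 3/16 per child.
All 4 independent: (3/16)^4 = 81/65536.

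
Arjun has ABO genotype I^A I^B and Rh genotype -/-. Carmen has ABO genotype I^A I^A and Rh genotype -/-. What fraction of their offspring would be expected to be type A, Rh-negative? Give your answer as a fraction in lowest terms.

1/2

ABO cross I^A I^B × I^A I^A → offspring phenotypes: 1/2 A, 1/2 AB.
Rh cross -/- × -/- → 1 Rh-.
Independent loci: P(type A, Rh-negative) = 1/2 × 1 = 1/2.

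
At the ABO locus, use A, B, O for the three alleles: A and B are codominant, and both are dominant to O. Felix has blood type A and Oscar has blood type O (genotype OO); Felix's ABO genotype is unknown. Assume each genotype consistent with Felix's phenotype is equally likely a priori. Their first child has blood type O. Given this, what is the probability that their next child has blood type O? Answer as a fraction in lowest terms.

1/2

Possible genotypes: Felix ∈ {AA, AO}; Oscar ∈ {OO}.
Weight each parental genotype pair by prior × P(type-O child):
  AO × OO: posterior weight 1; P(next child type O) = 1/2.
Weighted sum = 1/2.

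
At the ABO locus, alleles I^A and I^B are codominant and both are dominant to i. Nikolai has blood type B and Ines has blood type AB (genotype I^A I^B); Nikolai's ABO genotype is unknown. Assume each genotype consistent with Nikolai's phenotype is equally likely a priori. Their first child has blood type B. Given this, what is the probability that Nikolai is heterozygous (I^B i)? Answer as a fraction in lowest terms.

Possible genotypes: Nikolai ∈ {I^B I^B, I^B i}; Ines ∈ {I^A I^B}.
Weight each parental genotype pair by prior × P(type-B child):
  I^B I^B × I^A I^B: posterior weight 1/2.
  I^B i × I^A I^B: posterior weight 1/2.
Sum the posterior weight over pairs where Nikolai is I^B i: 1/2.

1/2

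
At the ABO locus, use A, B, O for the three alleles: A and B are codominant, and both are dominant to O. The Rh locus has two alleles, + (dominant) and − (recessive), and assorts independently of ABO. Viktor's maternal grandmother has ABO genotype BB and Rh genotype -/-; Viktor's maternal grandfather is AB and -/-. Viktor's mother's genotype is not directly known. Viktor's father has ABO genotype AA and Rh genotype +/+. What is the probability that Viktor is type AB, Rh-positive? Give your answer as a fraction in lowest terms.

3/4

Viktor's mother's ABO genotype from BB × AB: 1/2 AB, 1/2 BB.
Crossing each possibility with the father AA and summing P(type AB): 1/2·1/2 + 1/2·1 = 3/4.
Similarly for Rh via the mother's Rh distribution: P(Rh+) = 1.
Independent loci: 3/4 × 1 = 3/4.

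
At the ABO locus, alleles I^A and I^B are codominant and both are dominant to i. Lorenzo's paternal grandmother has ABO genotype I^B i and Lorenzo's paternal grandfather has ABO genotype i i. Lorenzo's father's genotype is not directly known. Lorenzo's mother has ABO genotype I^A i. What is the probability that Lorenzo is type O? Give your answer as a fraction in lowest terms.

3/8

Lorenzo's father's ABO genotype from I^B i × i i: 1/2 I^B i, 1/2 i i.
Crossing each possibility with the mother I^A i and summing P(type O): 1/2·1/4 + 1/2·1/2 = 3/8.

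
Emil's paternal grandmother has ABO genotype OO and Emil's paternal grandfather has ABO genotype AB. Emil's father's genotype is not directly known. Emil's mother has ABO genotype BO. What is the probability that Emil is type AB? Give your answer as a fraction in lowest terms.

1/8

Emil's father's ABO genotype from OO × AB: 1/2 AO, 1/2 BO.
Crossing each possibility with the mother BO and summing P(type AB): 1/2·1/4 + 1/2·0 = 1/8.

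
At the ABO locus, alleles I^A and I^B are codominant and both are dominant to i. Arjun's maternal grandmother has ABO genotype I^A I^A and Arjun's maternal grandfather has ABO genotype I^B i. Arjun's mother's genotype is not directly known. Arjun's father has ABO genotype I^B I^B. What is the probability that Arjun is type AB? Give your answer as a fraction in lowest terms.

1/2

Arjun's mother's ABO genotype from I^A I^A × I^B i: 1/2 I^A I^B, 1/2 I^A i.
Crossing each possibility with the father I^B I^B and summing P(type AB): 1/2·1/2 + 1/2·1/2 = 1/2.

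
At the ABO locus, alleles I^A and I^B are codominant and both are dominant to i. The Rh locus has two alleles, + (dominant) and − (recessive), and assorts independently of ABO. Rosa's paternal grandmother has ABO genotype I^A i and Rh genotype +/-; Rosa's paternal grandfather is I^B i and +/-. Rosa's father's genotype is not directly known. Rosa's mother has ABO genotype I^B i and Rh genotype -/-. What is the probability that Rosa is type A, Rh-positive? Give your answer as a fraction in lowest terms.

Rosa's father's ABO genotype from I^A i × I^B i: 1/4 I^A I^B, 1/4 I^A i, 1/4 I^B i, 1/4 i i.
Crossing each possibility with the mother I^B i and summing P(type A): 1/4·1/4 + 1/4·1/4 + 1/4·0 + 1/4·0 = 1/8.
Similarly for Rh via the father's Rh distribution: P(Rh+) = 1/2.
Independent loci: 1/8 × 1/2 = 1/16.

1/16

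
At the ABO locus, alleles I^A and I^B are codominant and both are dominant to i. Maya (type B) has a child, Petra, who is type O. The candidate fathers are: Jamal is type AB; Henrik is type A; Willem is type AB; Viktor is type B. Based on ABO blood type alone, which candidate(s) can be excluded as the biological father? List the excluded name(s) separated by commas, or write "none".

A candidate is excluded only if no genotype consistent with his phenotype could produce a type O child with a type B mother.
Jamal (type AB): no genotype consistent with that phenotype can produce a type-O child with a type-B mother.
Willem (type AB): no genotype consistent with that phenotype can produce a type-O child with a type-B mother.

Jamal, Willem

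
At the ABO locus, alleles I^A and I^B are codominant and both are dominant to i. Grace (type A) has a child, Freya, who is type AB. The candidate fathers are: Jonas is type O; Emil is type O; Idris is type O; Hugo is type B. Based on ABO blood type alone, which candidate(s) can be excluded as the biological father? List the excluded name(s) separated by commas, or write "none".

A candidate is excluded only if no genotype consistent with his phenotype could produce a type AB child with a type A mother.
Jonas (type O): no genotype consistent with that phenotype can produce a type-AB child with a type-A mother.
Emil (type O): no genotype consistent with that phenotype can produce a type-AB child with a type-A mother.
Idris (type O): no genotype consistent with that phenotype can produce a type-AB child with a type-A mother.

Jonas, Emil, Idris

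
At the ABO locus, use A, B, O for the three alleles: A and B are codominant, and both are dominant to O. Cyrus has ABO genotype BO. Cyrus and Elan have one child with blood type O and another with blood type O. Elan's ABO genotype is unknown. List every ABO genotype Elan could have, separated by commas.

AO, BO, OO

For each candidate genotype of Elan, check whether crossing it with BO can produce every observed child phenotype.
  AA → possible child types {A, AB} ✗
  AB → possible child types {A, B, AB} ✗
  AO → possible child types {O, A, B, AB} ✓
  BB → possible child types {B} ✗
  BO → possible child types {O, B} ✓
  OO → possible child types {O, B} ✓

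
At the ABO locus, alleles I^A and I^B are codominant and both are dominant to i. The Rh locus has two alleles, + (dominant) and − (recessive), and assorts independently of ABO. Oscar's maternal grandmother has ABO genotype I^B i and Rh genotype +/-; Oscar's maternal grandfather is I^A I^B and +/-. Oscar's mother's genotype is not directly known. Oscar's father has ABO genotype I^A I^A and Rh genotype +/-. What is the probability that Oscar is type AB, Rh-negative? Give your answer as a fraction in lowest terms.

1/8

Oscar's mother's ABO genotype from I^B i × I^A I^B: 1/4 I^A I^B, 1/4 I^A i, 1/4 I^B I^B, 1/4 I^B i.
Crossing each possibility with the father I^A I^A and summing P(type AB): 1/4·1/2 + 1/4·0 + 1/4·1 + 1/4·1/2 = 1/2.
Similarly for Rh via the mother's Rh distribution: P(Rh-) = 1/4.
Independent loci: 1/2 × 1/4 = 1/8.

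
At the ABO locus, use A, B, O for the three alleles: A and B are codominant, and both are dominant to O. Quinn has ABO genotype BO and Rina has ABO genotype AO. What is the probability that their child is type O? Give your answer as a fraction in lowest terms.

1/4

ABO cross BO × AO → offspring phenotypes: 1/4 O, 1/4 A, 1/4 B, 1/4 AB.
So P(type O) = 1/4.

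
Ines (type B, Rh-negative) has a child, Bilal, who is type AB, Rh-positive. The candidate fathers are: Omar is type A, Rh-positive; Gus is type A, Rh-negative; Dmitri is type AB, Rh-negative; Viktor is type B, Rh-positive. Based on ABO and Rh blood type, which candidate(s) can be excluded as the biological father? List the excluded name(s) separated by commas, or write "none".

A candidate is excluded only if no genotype consistent with his phenotype could produce a type AB, Rh-positive child with a type B, Rh-negative mother.
Gus (type A, Rh-): no genotype consistent with that phenotype can produce a type-AB Rh+ child with a type-B mother.
Dmitri (type AB, Rh-): no genotype consistent with that phenotype can produce a type-AB Rh+ child with a type-B mother.
Viktor (type B, Rh+): no genotype consistent with that phenotype can produce a type-AB Rh+ child with a type-B mother.

Gus, Dmitri, Viktor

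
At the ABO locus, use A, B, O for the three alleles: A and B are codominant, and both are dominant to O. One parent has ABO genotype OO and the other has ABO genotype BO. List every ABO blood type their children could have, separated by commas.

O, B

Gametes from OO × BO give offspring ABO genotypes BO, OO, i.e. phenotypes O, B.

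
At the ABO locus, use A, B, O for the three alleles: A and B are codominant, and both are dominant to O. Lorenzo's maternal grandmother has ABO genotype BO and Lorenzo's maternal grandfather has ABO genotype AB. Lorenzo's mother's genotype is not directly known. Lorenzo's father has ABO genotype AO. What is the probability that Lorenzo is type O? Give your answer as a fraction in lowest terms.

1/8

Lorenzo's mother's ABO genotype from BO × AB: 1/4 AB, 1/4 AO, 1/4 BB, 1/4 BO.
Crossing each possibility with the father AO and summing P(type O): 1/4·0 + 1/4·1/4 + 1/4·0 + 1/4·1/4 = 1/8.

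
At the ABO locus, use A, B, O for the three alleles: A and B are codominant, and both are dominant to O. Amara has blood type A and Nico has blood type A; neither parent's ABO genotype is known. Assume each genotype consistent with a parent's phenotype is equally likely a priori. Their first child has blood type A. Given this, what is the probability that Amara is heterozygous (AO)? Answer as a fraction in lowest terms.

7/15

Possible genotypes: Amara ∈ {AA, AO}; Nico ∈ {AA, AO}.
Weight each parental genotype pair by prior × P(type-A child):
  AA × AA: posterior weight 4/15.
  AA × AO: posterior weight 4/15.
  AO × AA: posterior weight 4/15.
  AO × AO: posterior weight 1/5.
Sum the posterior weight over pairs where Amara is AO: 7/15.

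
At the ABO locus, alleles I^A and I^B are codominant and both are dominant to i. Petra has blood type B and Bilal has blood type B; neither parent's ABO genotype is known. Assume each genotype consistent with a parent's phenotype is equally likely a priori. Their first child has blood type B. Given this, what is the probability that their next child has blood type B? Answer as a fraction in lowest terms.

Possible genotypes: Petra ∈ {I^B I^B, I^B i}; Bilal ∈ {I^B I^B, I^B i}.
Weight each parental genotype pair by prior × P(type-B child):
  I^B I^B × I^B I^B: posterior weight 4/15; P(next child type B) = 1.
  I^B I^B × I^B i: posterior weight 4/15; P(next child type B) = 1.
  I^B i × I^B I^B: posterior weight 4/15; P(next child type B) = 1.
  I^B i × I^B i: posterior weight 1/5; P(next child type B) = 3/4.
Weighted sum = 19/20.

19/20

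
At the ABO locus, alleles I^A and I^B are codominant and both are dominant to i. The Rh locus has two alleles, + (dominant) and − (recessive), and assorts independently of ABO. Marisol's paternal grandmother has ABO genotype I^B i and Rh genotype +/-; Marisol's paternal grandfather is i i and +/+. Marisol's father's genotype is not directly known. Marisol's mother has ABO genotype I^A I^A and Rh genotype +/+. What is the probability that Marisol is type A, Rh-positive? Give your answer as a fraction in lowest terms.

Marisol's father's ABO genotype from I^B i × i i: 1/2 I^B i, 1/2 i i.
Crossing each possibility with the mother I^A I^A and summing P(type A): 1/2·1/2 + 1/2·1 = 3/4.
Similarly for Rh via the father's Rh distribution: P(Rh+) = 1.
Independent loci: 3/4 × 1 = 3/4.

3/4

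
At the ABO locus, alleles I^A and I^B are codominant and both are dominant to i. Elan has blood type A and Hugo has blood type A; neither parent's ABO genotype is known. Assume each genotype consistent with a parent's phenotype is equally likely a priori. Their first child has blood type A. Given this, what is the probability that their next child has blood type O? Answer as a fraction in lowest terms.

1/20

Possible genotypes: Elan ∈ {I^A I^A, I^A i}; Hugo ∈ {I^A I^A, I^A i}.
Weight each parental genotype pair by prior × P(type-A child):
  I^A I^A × I^A I^A: posterior weight 4/15; P(next child type O) = 0.
  I^A I^A × I^A i: posterior weight 4/15; P(next child type O) = 0.
  I^A i × I^A I^A: posterior weight 4/15; P(next child type O) = 0.
  I^A i × I^A i: posterior weight 1/5; P(next child type O) = 1/4.
Weighted sum = 1/20.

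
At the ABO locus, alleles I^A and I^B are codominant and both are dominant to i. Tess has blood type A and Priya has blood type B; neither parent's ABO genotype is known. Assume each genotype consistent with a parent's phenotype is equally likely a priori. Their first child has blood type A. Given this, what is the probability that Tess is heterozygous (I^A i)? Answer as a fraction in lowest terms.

Possible genotypes: Tess ∈ {I^A I^A, I^A i}; Priya ∈ {I^B I^B, I^B i}.
Weight each parental genotype pair by prior × P(type-A child):
  I^A I^A × I^B i: posterior weight 2/3.
  I^A i × I^B i: posterior weight 1/3.
Sum the posterior weight over pairs where Tess is I^A i: 1/3.

1/3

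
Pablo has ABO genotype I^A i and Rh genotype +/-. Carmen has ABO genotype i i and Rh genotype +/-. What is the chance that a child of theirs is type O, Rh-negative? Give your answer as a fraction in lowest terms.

1/8

ABO cross I^A i × i i → offspring phenotypes: 1/2 O, 1/2 A.
Rh cross +/- × +/- → 3/4 Rh+, 1/4 Rh-.
Independent loci: P(type O, Rh-negative) = 1/2 × 1/4 = 1/8.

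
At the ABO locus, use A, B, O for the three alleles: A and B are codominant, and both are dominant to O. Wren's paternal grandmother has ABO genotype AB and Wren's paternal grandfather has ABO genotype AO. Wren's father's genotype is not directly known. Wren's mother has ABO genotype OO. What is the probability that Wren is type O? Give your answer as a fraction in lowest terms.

Wren's father's ABO genotype from AB × AO: 1/4 AA, 1/4 AB, 1/4 AO, 1/4 BO.
Crossing each possibility with the mother OO and summing P(type O): 1/4·0 + 1/4·0 + 1/4·1/2 + 1/4·1/2 = 1/4.

1/4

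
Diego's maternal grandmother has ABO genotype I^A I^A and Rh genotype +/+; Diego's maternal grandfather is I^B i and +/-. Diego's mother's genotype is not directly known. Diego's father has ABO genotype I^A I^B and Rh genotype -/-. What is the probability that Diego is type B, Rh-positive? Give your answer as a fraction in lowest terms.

3/16

Diego's mother's ABO genotype from I^A I^A × I^B i: 1/2 I^A I^B, 1/2 I^A i.
Crossing each possibility with the father I^A I^B and summing P(type B): 1/2·1/4 + 1/2·1/4 = 1/4.
Similarly for Rh via the mother's Rh distribution: P(Rh+) = 3/4.
Independent loci: 1/4 × 3/4 = 3/16.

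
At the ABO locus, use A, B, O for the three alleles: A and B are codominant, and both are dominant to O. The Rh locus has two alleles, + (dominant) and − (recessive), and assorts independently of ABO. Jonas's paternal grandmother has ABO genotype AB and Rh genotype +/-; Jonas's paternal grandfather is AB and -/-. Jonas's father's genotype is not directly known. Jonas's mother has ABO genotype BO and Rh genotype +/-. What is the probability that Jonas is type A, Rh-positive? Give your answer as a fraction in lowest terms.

5/32

Jonas's father's ABO genotype from AB × AB: 1/4 AA, 1/2 AB, 1/4 BB.
Crossing each possibility with the mother BO and summing P(type A): 1/4·1/2 + 1/2·1/4 + 1/4·0 = 1/4.
Similarly for Rh via the father's Rh distribution: P(Rh+) = 5/8.
Independent loci: 1/4 × 5/8 = 5/32.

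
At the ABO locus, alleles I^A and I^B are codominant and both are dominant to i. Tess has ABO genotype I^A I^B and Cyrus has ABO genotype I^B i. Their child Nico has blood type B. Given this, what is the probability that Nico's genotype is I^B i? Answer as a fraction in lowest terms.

Cross I^A I^B × I^B i → 1/4 I^A I^B, 1/4 I^A i, 1/4 I^B I^B, 1/4 I^B i.
Type-B genotypes among offspring: I^B I^B (1/4), I^B i (1/4); total 1/2.
P(I^B i | type B) = (1/4) / (1/2) = 1/2.

1/2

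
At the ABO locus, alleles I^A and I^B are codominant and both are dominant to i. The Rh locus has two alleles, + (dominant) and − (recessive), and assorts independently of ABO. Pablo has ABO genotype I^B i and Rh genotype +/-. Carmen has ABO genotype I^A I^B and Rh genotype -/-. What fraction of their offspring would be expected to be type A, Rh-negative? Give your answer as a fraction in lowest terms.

ABO cross I^B i × I^A I^B → offspring phenotypes: 1/4 A, 1/2 B, 1/4 AB.
Rh cross +/- × -/- → 1/2 Rh+, 1/2 Rh-.
Independent loci: P(type A, Rh-negative) = 1/4 × 1/2 = 1/8.

1/8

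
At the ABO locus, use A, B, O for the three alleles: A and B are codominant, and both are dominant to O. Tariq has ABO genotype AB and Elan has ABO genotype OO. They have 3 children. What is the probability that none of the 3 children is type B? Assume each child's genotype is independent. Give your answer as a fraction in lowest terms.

ABO cross AB × OO → 1/2 A, 1/2 B.
So P(type B) = 1/2 per child.
P(not type B) = 1/2 for one child; (1/2)^3 = 1/8.

1/8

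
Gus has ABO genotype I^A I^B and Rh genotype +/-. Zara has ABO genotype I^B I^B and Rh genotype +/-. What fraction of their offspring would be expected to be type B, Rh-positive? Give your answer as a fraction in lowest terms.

3/8

ABO cross I^A I^B × I^B I^B → offspring phenotypes: 1/2 B, 1/2 AB.
Rh cross +/- × +/- → 3/4 Rh+, 1/4 Rh-.
Independent loci: P(type B, Rh-positive) = 1/2 × 3/4 = 3/8.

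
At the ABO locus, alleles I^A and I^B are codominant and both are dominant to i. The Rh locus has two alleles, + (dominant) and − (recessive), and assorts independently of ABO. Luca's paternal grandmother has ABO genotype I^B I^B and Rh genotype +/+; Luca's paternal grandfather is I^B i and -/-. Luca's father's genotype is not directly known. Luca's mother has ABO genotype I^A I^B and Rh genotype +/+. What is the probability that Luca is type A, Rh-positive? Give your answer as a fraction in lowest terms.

1/8

Luca's father's ABO genotype from I^B I^B × I^B i: 1/2 I^B I^B, 1/2 I^B i.
Crossing each possibility with the mother I^A I^B and summing P(type A): 1/2·0 + 1/2·1/4 = 1/8.
Similarly for Rh via the father's Rh distribution: P(Rh+) = 1.
Independent loci: 1/8 × 1 = 1/8.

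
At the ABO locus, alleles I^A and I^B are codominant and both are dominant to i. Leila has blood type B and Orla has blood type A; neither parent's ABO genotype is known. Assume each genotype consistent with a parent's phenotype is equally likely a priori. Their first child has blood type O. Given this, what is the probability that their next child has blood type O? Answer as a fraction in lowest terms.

1/4

Possible genotypes: Leila ∈ {I^B I^B, I^B i}; Orla ∈ {I^A I^A, I^A i}.
Weight each parental genotype pair by prior × P(type-O child):
  I^B i × I^A i: posterior weight 1; P(next child type O) = 1/4.
Weighted sum = 1/4.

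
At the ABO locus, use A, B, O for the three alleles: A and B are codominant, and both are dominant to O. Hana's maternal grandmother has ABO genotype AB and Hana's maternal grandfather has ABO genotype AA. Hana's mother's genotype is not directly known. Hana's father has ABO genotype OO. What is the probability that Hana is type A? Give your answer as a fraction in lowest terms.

3/4

Hana's mother's ABO genotype from AB × AA: 1/2 AA, 1/2 AB.
Crossing each possibility with the father OO and summing P(type A): 1/2·1 + 1/2·1/2 = 3/4.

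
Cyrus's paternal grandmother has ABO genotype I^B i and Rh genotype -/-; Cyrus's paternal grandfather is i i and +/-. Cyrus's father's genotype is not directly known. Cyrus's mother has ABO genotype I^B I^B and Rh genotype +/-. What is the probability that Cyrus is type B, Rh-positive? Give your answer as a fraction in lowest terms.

Cyrus's father's ABO genotype from I^B i × i i: 1/2 I^B i, 1/2 i i.
Crossing each possibility with the mother I^B I^B and summing P(type B): 1/2·1 + 1/2·1 = 1.
Similarly for Rh via the father's Rh distribution: P(Rh+) = 5/8.
Independent loci: 1 × 5/8 = 5/8.

5/8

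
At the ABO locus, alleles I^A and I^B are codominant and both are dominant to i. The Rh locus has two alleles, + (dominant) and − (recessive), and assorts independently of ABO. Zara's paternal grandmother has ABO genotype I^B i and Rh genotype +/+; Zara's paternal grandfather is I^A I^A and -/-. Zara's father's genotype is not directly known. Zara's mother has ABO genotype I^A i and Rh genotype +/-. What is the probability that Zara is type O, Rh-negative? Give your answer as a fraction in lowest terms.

1/32

Zara's father's ABO genotype from I^B i × I^A I^A: 1/2 I^A I^B, 1/2 I^A i.
Crossing each possibility with the mother I^A i and summing P(type O): 1/2·0 + 1/2·1/4 = 1/8.
Similarly for Rh via the father's Rh distribution: P(Rh-) = 1/4.
Independent loci: 1/8 × 1/4 = 1/32.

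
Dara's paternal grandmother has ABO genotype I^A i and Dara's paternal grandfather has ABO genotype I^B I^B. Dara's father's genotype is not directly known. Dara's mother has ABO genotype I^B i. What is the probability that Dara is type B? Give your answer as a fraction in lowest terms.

5/8

Dara's father's ABO genotype from I^A i × I^B I^B: 1/2 I^A I^B, 1/2 I^B i.
Crossing each possibility with the mother I^B i and summing P(type B): 1/2·1/2 + 1/2·3/4 = 5/8.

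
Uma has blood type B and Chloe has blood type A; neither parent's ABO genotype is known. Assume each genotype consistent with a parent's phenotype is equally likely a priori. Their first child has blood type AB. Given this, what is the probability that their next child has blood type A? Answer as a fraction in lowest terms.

5/36

Possible genotypes: Uma ∈ {BB, BO}; Chloe ∈ {AA, AO}.
Weight each parental genotype pair by prior × P(type-AB child):
  BB × AA: posterior weight 4/9; P(next child type A) = 0.
  BB × AO: posterior weight 2/9; P(next child type A) = 0.
  BO × AA: posterior weight 2/9; P(next child type A) = 1/2.
  BO × AO: posterior weight 1/9; P(next child type A) = 1/4.
Weighted sum = 5/36.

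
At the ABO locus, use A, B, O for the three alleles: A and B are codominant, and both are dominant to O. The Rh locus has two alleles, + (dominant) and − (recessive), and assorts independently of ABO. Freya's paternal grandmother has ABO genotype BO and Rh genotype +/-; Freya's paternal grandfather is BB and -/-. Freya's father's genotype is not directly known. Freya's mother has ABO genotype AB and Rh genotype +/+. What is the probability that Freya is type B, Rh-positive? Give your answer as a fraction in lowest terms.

1/2

Freya's father's ABO genotype from BO × BB: 1/2 BB, 1/2 BO.
Crossing each possibility with the mother AB and summing P(type B): 1/2·1/2 + 1/2·1/2 = 1/2.
Similarly for Rh via the father's Rh distribution: P(Rh+) = 1.
Independent loci: 1/2 × 1 = 1/2.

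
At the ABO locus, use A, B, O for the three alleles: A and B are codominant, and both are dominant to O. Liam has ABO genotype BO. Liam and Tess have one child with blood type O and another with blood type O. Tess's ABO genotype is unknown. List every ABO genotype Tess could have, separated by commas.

AO, BO, OO

For each candidate genotype of Tess, check whether crossing it with BO can produce every observed child phenotype.
  AA → possible child types {A, AB} ✗
  AB → possible child types {A, B, AB} ✗
  AO → possible child types {O, A, B, AB} ✓
  BB → possible child types {B} ✗
  BO → possible child types {O, B} ✓
  OO → possible child types {O, B} ✓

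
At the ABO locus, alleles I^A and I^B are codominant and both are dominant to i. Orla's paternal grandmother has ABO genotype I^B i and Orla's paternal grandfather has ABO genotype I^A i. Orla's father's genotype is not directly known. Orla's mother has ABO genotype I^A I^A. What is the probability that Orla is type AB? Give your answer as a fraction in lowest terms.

1/4

Orla's father's ABO genotype from I^B i × I^A i: 1/4 I^A I^B, 1/4 I^A i, 1/4 I^B i, 1/4 i i.
Crossing each possibility with the mother I^A I^A and summing P(type AB): 1/4·1/2 + 1/4·0 + 1/4·1/2 + 1/4·0 = 1/4.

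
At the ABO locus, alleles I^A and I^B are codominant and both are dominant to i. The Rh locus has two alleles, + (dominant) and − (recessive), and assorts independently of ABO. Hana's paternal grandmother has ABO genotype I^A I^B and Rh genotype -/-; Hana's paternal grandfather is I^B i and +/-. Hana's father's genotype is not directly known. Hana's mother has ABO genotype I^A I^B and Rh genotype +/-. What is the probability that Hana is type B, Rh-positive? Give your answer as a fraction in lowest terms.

Hana's father's ABO genotype from I^A I^B × I^B i: 1/4 I^A I^B, 1/4 I^A i, 1/4 I^B I^B, 1/4 I^B i.
Crossing each possibility with the mother I^A I^B and summing P(type B): 1/4·1/4 + 1/4·1/4 + 1/4·1/2 + 1/4·1/2 = 3/8.
Similarly for Rh via the father's Rh distribution: P(Rh+) = 5/8.
Independent loci: 3/8 × 5/8 = 15/64.

15/64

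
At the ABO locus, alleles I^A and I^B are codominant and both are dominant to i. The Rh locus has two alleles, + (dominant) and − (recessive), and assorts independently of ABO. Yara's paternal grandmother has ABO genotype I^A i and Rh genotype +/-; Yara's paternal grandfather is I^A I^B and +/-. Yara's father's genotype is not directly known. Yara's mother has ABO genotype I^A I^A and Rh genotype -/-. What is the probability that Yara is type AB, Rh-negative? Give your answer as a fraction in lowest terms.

Yara's father's ABO genotype from I^A i × I^A I^B: 1/4 I^A I^A, 1/4 I^A I^B, 1/4 I^A i, 1/4 I^B i.
Crossing each possibility with the mother I^A I^A and summing P(type AB): 1/4·0 + 1/4·1/2 + 1/4·0 + 1/4·1/2 = 1/4.
Similarly for Rh via the father's Rh distribution: P(Rh-) = 1/2.
Independent loci: 1/4 × 1/2 = 1/8.

1/8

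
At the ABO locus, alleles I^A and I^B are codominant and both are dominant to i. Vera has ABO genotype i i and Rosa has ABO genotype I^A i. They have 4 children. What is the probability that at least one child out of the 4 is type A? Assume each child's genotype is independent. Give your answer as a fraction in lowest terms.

15/16

ABO cross i i × I^A i → 1/2 O, 1/2 A.
So P(type A) = 1/2 per child.
P(none) = (1/2)^4 = 1/16; P(at least one) = 1 − 1/16 = 15/16.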